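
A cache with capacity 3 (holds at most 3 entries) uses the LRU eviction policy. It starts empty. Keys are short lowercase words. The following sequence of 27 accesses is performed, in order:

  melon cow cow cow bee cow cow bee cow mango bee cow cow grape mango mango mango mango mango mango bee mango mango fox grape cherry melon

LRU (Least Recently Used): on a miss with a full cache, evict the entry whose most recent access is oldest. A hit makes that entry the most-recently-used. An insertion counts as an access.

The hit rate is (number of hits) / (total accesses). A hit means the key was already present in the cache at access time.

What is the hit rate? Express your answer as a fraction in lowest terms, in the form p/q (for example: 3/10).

Answer: 16/27

Derivation:
LRU simulation (capacity=3):
  1. access melon: MISS. Cache (LRU->MRU): [melon]
  2. access cow: MISS. Cache (LRU->MRU): [melon cow]
  3. access cow: HIT. Cache (LRU->MRU): [melon cow]
  4. access cow: HIT. Cache (LRU->MRU): [melon cow]
  5. access bee: MISS. Cache (LRU->MRU): [melon cow bee]
  6. access cow: HIT. Cache (LRU->MRU): [melon bee cow]
  7. access cow: HIT. Cache (LRU->MRU): [melon bee cow]
  8. access bee: HIT. Cache (LRU->MRU): [melon cow bee]
  9. access cow: HIT. Cache (LRU->MRU): [melon bee cow]
  10. access mango: MISS, evict melon. Cache (LRU->MRU): [bee cow mango]
  11. access bee: HIT. Cache (LRU->MRU): [cow mango bee]
  12. access cow: HIT. Cache (LRU->MRU): [mango bee cow]
  13. access cow: HIT. Cache (LRU->MRU): [mango bee cow]
  14. access grape: MISS, evict mango. Cache (LRU->MRU): [bee cow grape]
  15. access mango: MISS, evict bee. Cache (LRU->MRU): [cow grape mango]
  16. access mango: HIT. Cache (LRU->MRU): [cow grape mango]
  17. access mango: HIT. Cache (LRU->MRU): [cow grape mango]
  18. access mango: HIT. Cache (LRU->MRU): [cow grape mango]
  19. access mango: HIT. Cache (LRU->MRU): [cow grape mango]
  20. access mango: HIT. Cache (LRU->MRU): [cow grape mango]
  21. access bee: MISS, evict cow. Cache (LRU->MRU): [grape mango bee]
  22. access mango: HIT. Cache (LRU->MRU): [grape bee mango]
  23. access mango: HIT. Cache (LRU->MRU): [grape bee mango]
  24. access fox: MISS, evict grape. Cache (LRU->MRU): [bee mango fox]
  25. access grape: MISS, evict bee. Cache (LRU->MRU): [mango fox grape]
  26. access cherry: MISS, evict mango. Cache (LRU->MRU): [fox grape cherry]
  27. access melon: MISS, evict fox. Cache (LRU->MRU): [grape cherry melon]
Total: 16 hits, 11 misses, 8 evictions

Hit rate = 16/27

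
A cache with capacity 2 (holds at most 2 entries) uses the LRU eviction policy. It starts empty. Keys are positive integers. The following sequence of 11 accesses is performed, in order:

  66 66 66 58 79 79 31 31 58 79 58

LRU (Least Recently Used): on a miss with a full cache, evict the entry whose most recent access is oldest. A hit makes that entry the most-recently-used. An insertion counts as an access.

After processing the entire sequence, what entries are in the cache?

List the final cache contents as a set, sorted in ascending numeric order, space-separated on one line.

Answer: 58 79

Derivation:
LRU simulation (capacity=2):
  1. access 66: MISS. Cache (LRU->MRU): [66]
  2. access 66: HIT. Cache (LRU->MRU): [66]
  3. access 66: HIT. Cache (LRU->MRU): [66]
  4. access 58: MISS. Cache (LRU->MRU): [66 58]
  5. access 79: MISS, evict 66. Cache (LRU->MRU): [58 79]
  6. access 79: HIT. Cache (LRU->MRU): [58 79]
  7. access 31: MISS, evict 58. Cache (LRU->MRU): [79 31]
  8. access 31: HIT. Cache (LRU->MRU): [79 31]
  9. access 58: MISS, evict 79. Cache (LRU->MRU): [31 58]
  10. access 79: MISS, evict 31. Cache (LRU->MRU): [58 79]
  11. access 58: HIT. Cache (LRU->MRU): [79 58]
Total: 5 hits, 6 misses, 4 evictions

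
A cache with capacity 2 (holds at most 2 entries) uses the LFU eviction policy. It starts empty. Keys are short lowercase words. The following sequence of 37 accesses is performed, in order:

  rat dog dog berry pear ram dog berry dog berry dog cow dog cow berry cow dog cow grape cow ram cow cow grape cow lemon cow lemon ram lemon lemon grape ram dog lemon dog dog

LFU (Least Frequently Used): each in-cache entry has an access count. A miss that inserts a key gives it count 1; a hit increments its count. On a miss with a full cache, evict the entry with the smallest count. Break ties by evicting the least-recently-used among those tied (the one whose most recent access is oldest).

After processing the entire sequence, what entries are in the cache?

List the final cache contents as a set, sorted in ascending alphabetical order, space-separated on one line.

Answer: dog lemon

Derivation:
LFU simulation (capacity=2):
  1. access rat: MISS. Cache: [rat(c=1)]
  2. access dog: MISS. Cache: [rat(c=1) dog(c=1)]
  3. access dog: HIT, count now 2. Cache: [rat(c=1) dog(c=2)]
  4. access berry: MISS, evict rat(c=1). Cache: [berry(c=1) dog(c=2)]
  5. access pear: MISS, evict berry(c=1). Cache: [pear(c=1) dog(c=2)]
  6. access ram: MISS, evict pear(c=1). Cache: [ram(c=1) dog(c=2)]
  7. access dog: HIT, count now 3. Cache: [ram(c=1) dog(c=3)]
  8. access berry: MISS, evict ram(c=1). Cache: [berry(c=1) dog(c=3)]
  9. access dog: HIT, count now 4. Cache: [berry(c=1) dog(c=4)]
  10. access berry: HIT, count now 2. Cache: [berry(c=2) dog(c=4)]
  11. access dog: HIT, count now 5. Cache: [berry(c=2) dog(c=5)]
  12. access cow: MISS, evict berry(c=2). Cache: [cow(c=1) dog(c=5)]
  13. access dog: HIT, count now 6. Cache: [cow(c=1) dog(c=6)]
  14. access cow: HIT, count now 2. Cache: [cow(c=2) dog(c=6)]
  15. access berry: MISS, evict cow(c=2). Cache: [berry(c=1) dog(c=6)]
  16. access cow: MISS, evict berry(c=1). Cache: [cow(c=1) dog(c=6)]
  17. access dog: HIT, count now 7. Cache: [cow(c=1) dog(c=7)]
  18. access cow: HIT, count now 2. Cache: [cow(c=2) dog(c=7)]
  19. access grape: MISS, evict cow(c=2). Cache: [grape(c=1) dog(c=7)]
  20. access cow: MISS, evict grape(c=1). Cache: [cow(c=1) dog(c=7)]
  21. access ram: MISS, evict cow(c=1). Cache: [ram(c=1) dog(c=7)]
  22. access cow: MISS, evict ram(c=1). Cache: [cow(c=1) dog(c=7)]
  23. access cow: HIT, count now 2. Cache: [cow(c=2) dog(c=7)]
  24. access grape: MISS, evict cow(c=2). Cache: [grape(c=1) dog(c=7)]
  25. access cow: MISS, evict grape(c=1). Cache: [cow(c=1) dog(c=7)]
  26. access lemon: MISS, evict cow(c=1). Cache: [lemon(c=1) dog(c=7)]
  27. access cow: MISS, evict lemon(c=1). Cache: [cow(c=1) dog(c=7)]
  28. access lemon: MISS, evict cow(c=1). Cache: [lemon(c=1) dog(c=7)]
  29. access ram: MISS, evict lemon(c=1). Cache: [ram(c=1) dog(c=7)]
  30. access lemon: MISS, evict ram(c=1). Cache: [lemon(c=1) dog(c=7)]
  31. access lemon: HIT, count now 2. Cache: [lemon(c=2) dog(c=7)]
  32. access grape: MISS, evict lemon(c=2). Cache: [grape(c=1) dog(c=7)]
  33. access ram: MISS, evict grape(c=1). Cache: [ram(c=1) dog(c=7)]
  34. access dog: HIT, count now 8. Cache: [ram(c=1) dog(c=8)]
  35. access lemon: MISS, evict ram(c=1). Cache: [lemon(c=1) dog(c=8)]
  36. access dog: HIT, count now 9. Cache: [lemon(c=1) dog(c=9)]
  37. access dog: HIT, count now 10. Cache: [lemon(c=1) dog(c=10)]
Total: 14 hits, 23 misses, 21 evictions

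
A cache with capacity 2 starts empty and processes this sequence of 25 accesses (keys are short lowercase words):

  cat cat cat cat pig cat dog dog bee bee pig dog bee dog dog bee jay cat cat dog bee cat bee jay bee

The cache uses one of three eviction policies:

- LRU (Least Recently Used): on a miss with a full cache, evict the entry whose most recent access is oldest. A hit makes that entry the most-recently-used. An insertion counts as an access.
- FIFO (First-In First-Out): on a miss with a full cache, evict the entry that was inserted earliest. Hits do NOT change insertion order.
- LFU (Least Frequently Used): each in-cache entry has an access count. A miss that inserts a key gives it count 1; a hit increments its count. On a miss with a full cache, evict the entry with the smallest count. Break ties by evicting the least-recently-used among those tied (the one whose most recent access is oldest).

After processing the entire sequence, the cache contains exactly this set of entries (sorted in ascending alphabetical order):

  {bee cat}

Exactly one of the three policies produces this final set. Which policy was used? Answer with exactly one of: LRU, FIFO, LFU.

Answer: LFU

Derivation:
Simulating under each policy and comparing final sets:
  LRU: final set = {bee jay} -> differs
  FIFO: final set = {bee jay} -> differs
  LFU: final set = {bee cat} -> MATCHES target
Only LFU produces the target set.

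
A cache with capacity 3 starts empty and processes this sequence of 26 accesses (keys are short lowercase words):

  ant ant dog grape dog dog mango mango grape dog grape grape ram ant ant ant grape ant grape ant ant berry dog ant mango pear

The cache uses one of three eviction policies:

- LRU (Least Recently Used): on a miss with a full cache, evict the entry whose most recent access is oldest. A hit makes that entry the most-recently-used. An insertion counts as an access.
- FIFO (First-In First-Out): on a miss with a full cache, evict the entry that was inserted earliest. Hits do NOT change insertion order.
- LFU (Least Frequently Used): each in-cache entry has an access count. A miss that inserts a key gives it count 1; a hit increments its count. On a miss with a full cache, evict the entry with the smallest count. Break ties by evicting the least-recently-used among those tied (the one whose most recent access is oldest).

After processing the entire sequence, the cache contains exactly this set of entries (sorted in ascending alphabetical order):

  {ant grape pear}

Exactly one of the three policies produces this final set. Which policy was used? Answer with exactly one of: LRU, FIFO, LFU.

Simulating under each policy and comparing final sets:
  LRU: final set = {ant mango pear} -> differs
  FIFO: final set = {ant mango pear} -> differs
  LFU: final set = {ant grape pear} -> MATCHES target
Only LFU produces the target set.

Answer: LFU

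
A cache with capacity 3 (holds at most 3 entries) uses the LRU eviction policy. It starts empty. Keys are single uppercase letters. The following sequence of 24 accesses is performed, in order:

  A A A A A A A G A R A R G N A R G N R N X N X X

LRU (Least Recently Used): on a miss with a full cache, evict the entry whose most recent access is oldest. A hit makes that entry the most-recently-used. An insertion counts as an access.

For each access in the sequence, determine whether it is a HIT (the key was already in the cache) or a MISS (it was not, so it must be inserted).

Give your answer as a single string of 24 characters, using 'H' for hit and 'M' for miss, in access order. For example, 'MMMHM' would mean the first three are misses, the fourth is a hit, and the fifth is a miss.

Answer: MHHHHHHMHMHHHMMMMMHHMHHH

Derivation:
LRU simulation (capacity=3):
  1. access A: MISS. Cache (LRU->MRU): [A]
  2. access A: HIT. Cache (LRU->MRU): [A]
  3. access A: HIT. Cache (LRU->MRU): [A]
  4. access A: HIT. Cache (LRU->MRU): [A]
  5. access A: HIT. Cache (LRU->MRU): [A]
  6. access A: HIT. Cache (LRU->MRU): [A]
  7. access A: HIT. Cache (LRU->MRU): [A]
  8. access G: MISS. Cache (LRU->MRU): [A G]
  9. access A: HIT. Cache (LRU->MRU): [G A]
  10. access R: MISS. Cache (LRU->MRU): [G A R]
  11. access A: HIT. Cache (LRU->MRU): [G R A]
  12. access R: HIT. Cache (LRU->MRU): [G A R]
  13. access G: HIT. Cache (LRU->MRU): [A R G]
  14. access N: MISS, evict A. Cache (LRU->MRU): [R G N]
  15. access A: MISS, evict R. Cache (LRU->MRU): [G N A]
  16. access R: MISS, evict G. Cache (LRU->MRU): [N A R]
  17. access G: MISS, evict N. Cache (LRU->MRU): [A R G]
  18. access N: MISS, evict A. Cache (LRU->MRU): [R G N]
  19. access R: HIT. Cache (LRU->MRU): [G N R]
  20. access N: HIT. Cache (LRU->MRU): [G R N]
  21. access X: MISS, evict G. Cache (LRU->MRU): [R N X]
  22. access N: HIT. Cache (LRU->MRU): [R X N]
  23. access X: HIT. Cache (LRU->MRU): [R N X]
  24. access X: HIT. Cache (LRU->MRU): [R N X]
Total: 15 hits, 9 misses, 6 evictions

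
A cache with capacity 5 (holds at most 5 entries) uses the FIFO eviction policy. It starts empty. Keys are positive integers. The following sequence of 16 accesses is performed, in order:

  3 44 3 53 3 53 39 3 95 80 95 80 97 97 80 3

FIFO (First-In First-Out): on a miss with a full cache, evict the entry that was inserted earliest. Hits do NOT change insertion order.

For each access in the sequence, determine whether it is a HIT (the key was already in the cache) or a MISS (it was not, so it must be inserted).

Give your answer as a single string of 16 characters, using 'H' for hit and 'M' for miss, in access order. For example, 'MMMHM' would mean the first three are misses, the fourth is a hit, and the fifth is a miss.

FIFO simulation (capacity=5):
  1. access 3: MISS. Cache (old->new): [3]
  2. access 44: MISS. Cache (old->new): [3 44]
  3. access 3: HIT. Cache (old->new): [3 44]
  4. access 53: MISS. Cache (old->new): [3 44 53]
  5. access 3: HIT. Cache (old->new): [3 44 53]
  6. access 53: HIT. Cache (old->new): [3 44 53]
  7. access 39: MISS. Cache (old->new): [3 44 53 39]
  8. access 3: HIT. Cache (old->new): [3 44 53 39]
  9. access 95: MISS. Cache (old->new): [3 44 53 39 95]
  10. access 80: MISS, evict 3. Cache (old->new): [44 53 39 95 80]
  11. access 95: HIT. Cache (old->new): [44 53 39 95 80]
  12. access 80: HIT. Cache (old->new): [44 53 39 95 80]
  13. access 97: MISS, evict 44. Cache (old->new): [53 39 95 80 97]
  14. access 97: HIT. Cache (old->new): [53 39 95 80 97]
  15. access 80: HIT. Cache (old->new): [53 39 95 80 97]
  16. access 3: MISS, evict 53. Cache (old->new): [39 95 80 97 3]
Total: 8 hits, 8 misses, 3 evictions

Answer: MMHMHHMHMMHHMHHM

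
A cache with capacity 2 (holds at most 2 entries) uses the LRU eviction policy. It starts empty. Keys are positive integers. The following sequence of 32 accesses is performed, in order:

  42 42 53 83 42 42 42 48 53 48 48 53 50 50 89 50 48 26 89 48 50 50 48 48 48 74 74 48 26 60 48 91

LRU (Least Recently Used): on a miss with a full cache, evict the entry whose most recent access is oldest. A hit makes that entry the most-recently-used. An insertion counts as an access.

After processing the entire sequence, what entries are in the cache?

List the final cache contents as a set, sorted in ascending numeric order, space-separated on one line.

LRU simulation (capacity=2):
  1. access 42: MISS. Cache (LRU->MRU): [42]
  2. access 42: HIT. Cache (LRU->MRU): [42]
  3. access 53: MISS. Cache (LRU->MRU): [42 53]
  4. access 83: MISS, evict 42. Cache (LRU->MRU): [53 83]
  5. access 42: MISS, evict 53. Cache (LRU->MRU): [83 42]
  6. access 42: HIT. Cache (LRU->MRU): [83 42]
  7. access 42: HIT. Cache (LRU->MRU): [83 42]
  8. access 48: MISS, evict 83. Cache (LRU->MRU): [42 48]
  9. access 53: MISS, evict 42. Cache (LRU->MRU): [48 53]
  10. access 48: HIT. Cache (LRU->MRU): [53 48]
  11. access 48: HIT. Cache (LRU->MRU): [53 48]
  12. access 53: HIT. Cache (LRU->MRU): [48 53]
  13. access 50: MISS, evict 48. Cache (LRU->MRU): [53 50]
  14. access 50: HIT. Cache (LRU->MRU): [53 50]
  15. access 89: MISS, evict 53. Cache (LRU->MRU): [50 89]
  16. access 50: HIT. Cache (LRU->MRU): [89 50]
  17. access 48: MISS, evict 89. Cache (LRU->MRU): [50 48]
  18. access 26: MISS, evict 50. Cache (LRU->MRU): [48 26]
  19. access 89: MISS, evict 48. Cache (LRU->MRU): [26 89]
  20. access 48: MISS, evict 26. Cache (LRU->MRU): [89 48]
  21. access 50: MISS, evict 89. Cache (LRU->MRU): [48 50]
  22. access 50: HIT. Cache (LRU->MRU): [48 50]
  23. access 48: HIT. Cache (LRU->MRU): [50 48]
  24. access 48: HIT. Cache (LRU->MRU): [50 48]
  25. access 48: HIT. Cache (LRU->MRU): [50 48]
  26. access 74: MISS, evict 50. Cache (LRU->MRU): [48 74]
  27. access 74: HIT. Cache (LRU->MRU): [48 74]
  28. access 48: HIT. Cache (LRU->MRU): [74 48]
  29. access 26: MISS, evict 74. Cache (LRU->MRU): [48 26]
  30. access 60: MISS, evict 48. Cache (LRU->MRU): [26 60]
  31. access 48: MISS, evict 26. Cache (LRU->MRU): [60 48]
  32. access 91: MISS, evict 60. Cache (LRU->MRU): [48 91]
Total: 14 hits, 18 misses, 16 evictions

Answer: 48 91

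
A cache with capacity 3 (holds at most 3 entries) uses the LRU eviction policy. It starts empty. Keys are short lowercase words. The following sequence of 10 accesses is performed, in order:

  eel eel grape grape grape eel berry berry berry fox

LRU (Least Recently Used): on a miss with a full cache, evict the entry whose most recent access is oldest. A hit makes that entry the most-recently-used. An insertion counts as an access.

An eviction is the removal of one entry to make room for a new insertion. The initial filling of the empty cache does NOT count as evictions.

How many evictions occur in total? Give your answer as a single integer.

LRU simulation (capacity=3):
  1. access eel: MISS. Cache (LRU->MRU): [eel]
  2. access eel: HIT. Cache (LRU->MRU): [eel]
  3. access grape: MISS. Cache (LRU->MRU): [eel grape]
  4. access grape: HIT. Cache (LRU->MRU): [eel grape]
  5. access grape: HIT. Cache (LRU->MRU): [eel grape]
  6. access eel: HIT. Cache (LRU->MRU): [grape eel]
  7. access berry: MISS. Cache (LRU->MRU): [grape eel berry]
  8. access berry: HIT. Cache (LRU->MRU): [grape eel berry]
  9. access berry: HIT. Cache (LRU->MRU): [grape eel berry]
  10. access fox: MISS, evict grape. Cache (LRU->MRU): [eel berry fox]
Total: 6 hits, 4 misses, 1 evictions

Answer: 1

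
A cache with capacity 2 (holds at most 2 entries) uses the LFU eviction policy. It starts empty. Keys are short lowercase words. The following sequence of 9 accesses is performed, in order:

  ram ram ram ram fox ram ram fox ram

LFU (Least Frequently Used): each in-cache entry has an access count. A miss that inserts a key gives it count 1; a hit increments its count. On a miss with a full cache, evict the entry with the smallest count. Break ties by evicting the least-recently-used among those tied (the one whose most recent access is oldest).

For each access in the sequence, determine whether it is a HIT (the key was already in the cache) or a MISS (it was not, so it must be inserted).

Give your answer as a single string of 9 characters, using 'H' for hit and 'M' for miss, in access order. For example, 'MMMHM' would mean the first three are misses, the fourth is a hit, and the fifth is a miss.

Answer: MHHHMHHHH

Derivation:
LFU simulation (capacity=2):
  1. access ram: MISS. Cache: [ram(c=1)]
  2. access ram: HIT, count now 2. Cache: [ram(c=2)]
  3. access ram: HIT, count now 3. Cache: [ram(c=3)]
  4. access ram: HIT, count now 4. Cache: [ram(c=4)]
  5. access fox: MISS. Cache: [fox(c=1) ram(c=4)]
  6. access ram: HIT, count now 5. Cache: [fox(c=1) ram(c=5)]
  7. access ram: HIT, count now 6. Cache: [fox(c=1) ram(c=6)]
  8. access fox: HIT, count now 2. Cache: [fox(c=2) ram(c=6)]
  9. access ram: HIT, count now 7. Cache: [fox(c=2) ram(c=7)]
Total: 7 hits, 2 misses, 0 evictions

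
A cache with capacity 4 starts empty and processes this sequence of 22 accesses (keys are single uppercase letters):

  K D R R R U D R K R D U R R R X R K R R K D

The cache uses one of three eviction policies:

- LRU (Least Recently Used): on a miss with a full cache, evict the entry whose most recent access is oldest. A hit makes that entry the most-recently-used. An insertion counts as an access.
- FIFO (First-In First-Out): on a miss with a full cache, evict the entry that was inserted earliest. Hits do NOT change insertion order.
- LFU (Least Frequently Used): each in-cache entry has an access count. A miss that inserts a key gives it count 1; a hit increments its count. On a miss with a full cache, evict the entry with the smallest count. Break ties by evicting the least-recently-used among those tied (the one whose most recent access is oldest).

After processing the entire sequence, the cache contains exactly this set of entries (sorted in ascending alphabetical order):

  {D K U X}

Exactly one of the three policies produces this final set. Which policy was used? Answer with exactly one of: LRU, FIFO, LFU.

Simulating under each policy and comparing final sets:
  LRU: final set = {D K R X} -> differs
  FIFO: final set = {D K U X} -> MATCHES target
  LFU: final set = {D K R U} -> differs
Only FIFO produces the target set.

Answer: FIFO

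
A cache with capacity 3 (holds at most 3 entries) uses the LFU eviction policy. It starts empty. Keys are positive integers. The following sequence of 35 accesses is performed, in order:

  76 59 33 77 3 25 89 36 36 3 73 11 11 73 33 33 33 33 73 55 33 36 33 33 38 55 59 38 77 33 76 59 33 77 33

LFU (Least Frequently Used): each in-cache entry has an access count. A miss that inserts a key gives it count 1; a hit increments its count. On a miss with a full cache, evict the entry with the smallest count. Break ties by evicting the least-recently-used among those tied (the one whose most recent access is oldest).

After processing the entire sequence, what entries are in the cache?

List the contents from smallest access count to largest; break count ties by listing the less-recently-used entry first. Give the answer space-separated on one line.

LFU simulation (capacity=3):
  1. access 76: MISS. Cache: [76(c=1)]
  2. access 59: MISS. Cache: [76(c=1) 59(c=1)]
  3. access 33: MISS. Cache: [76(c=1) 59(c=1) 33(c=1)]
  4. access 77: MISS, evict 76(c=1). Cache: [59(c=1) 33(c=1) 77(c=1)]
  5. access 3: MISS, evict 59(c=1). Cache: [33(c=1) 77(c=1) 3(c=1)]
  6. access 25: MISS, evict 33(c=1). Cache: [77(c=1) 3(c=1) 25(c=1)]
  7. access 89: MISS, evict 77(c=1). Cache: [3(c=1) 25(c=1) 89(c=1)]
  8. access 36: MISS, evict 3(c=1). Cache: [25(c=1) 89(c=1) 36(c=1)]
  9. access 36: HIT, count now 2. Cache: [25(c=1) 89(c=1) 36(c=2)]
  10. access 3: MISS, evict 25(c=1). Cache: [89(c=1) 3(c=1) 36(c=2)]
  11. access 73: MISS, evict 89(c=1). Cache: [3(c=1) 73(c=1) 36(c=2)]
  12. access 11: MISS, evict 3(c=1). Cache: [73(c=1) 11(c=1) 36(c=2)]
  13. access 11: HIT, count now 2. Cache: [73(c=1) 36(c=2) 11(c=2)]
  14. access 73: HIT, count now 2. Cache: [36(c=2) 11(c=2) 73(c=2)]
  15. access 33: MISS, evict 36(c=2). Cache: [33(c=1) 11(c=2) 73(c=2)]
  16. access 33: HIT, count now 2. Cache: [11(c=2) 73(c=2) 33(c=2)]
  17. access 33: HIT, count now 3. Cache: [11(c=2) 73(c=2) 33(c=3)]
  18. access 33: HIT, count now 4. Cache: [11(c=2) 73(c=2) 33(c=4)]
  19. access 73: HIT, count now 3. Cache: [11(c=2) 73(c=3) 33(c=4)]
  20. access 55: MISS, evict 11(c=2). Cache: [55(c=1) 73(c=3) 33(c=4)]
  21. access 33: HIT, count now 5. Cache: [55(c=1) 73(c=3) 33(c=5)]
  22. access 36: MISS, evict 55(c=1). Cache: [36(c=1) 73(c=3) 33(c=5)]
  23. access 33: HIT, count now 6. Cache: [36(c=1) 73(c=3) 33(c=6)]
  24. access 33: HIT, count now 7. Cache: [36(c=1) 73(c=3) 33(c=7)]
  25. access 38: MISS, evict 36(c=1). Cache: [38(c=1) 73(c=3) 33(c=7)]
  26. access 55: MISS, evict 38(c=1). Cache: [55(c=1) 73(c=3) 33(c=7)]
  27. access 59: MISS, evict 55(c=1). Cache: [59(c=1) 73(c=3) 33(c=7)]
  28. access 38: MISS, evict 59(c=1). Cache: [38(c=1) 73(c=3) 33(c=7)]
  29. access 77: MISS, evict 38(c=1). Cache: [77(c=1) 73(c=3) 33(c=7)]
  30. access 33: HIT, count now 8. Cache: [77(c=1) 73(c=3) 33(c=8)]
  31. access 76: MISS, evict 77(c=1). Cache: [76(c=1) 73(c=3) 33(c=8)]
  32. access 59: MISS, evict 76(c=1). Cache: [59(c=1) 73(c=3) 33(c=8)]
  33. access 33: HIT, count now 9. Cache: [59(c=1) 73(c=3) 33(c=9)]
  34. access 77: MISS, evict 59(c=1). Cache: [77(c=1) 73(c=3) 33(c=9)]
  35. access 33: HIT, count now 10. Cache: [77(c=1) 73(c=3) 33(c=10)]
Total: 13 hits, 22 misses, 19 evictions

Answer: 77 73 33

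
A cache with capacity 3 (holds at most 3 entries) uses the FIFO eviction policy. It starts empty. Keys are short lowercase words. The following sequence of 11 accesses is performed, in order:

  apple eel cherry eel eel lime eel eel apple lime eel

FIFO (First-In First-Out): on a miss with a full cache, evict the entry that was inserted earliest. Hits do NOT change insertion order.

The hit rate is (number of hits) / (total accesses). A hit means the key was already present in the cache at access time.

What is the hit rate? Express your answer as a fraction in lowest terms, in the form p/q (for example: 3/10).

Answer: 5/11

Derivation:
FIFO simulation (capacity=3):
  1. access apple: MISS. Cache (old->new): [apple]
  2. access eel: MISS. Cache (old->new): [apple eel]
  3. access cherry: MISS. Cache (old->new): [apple eel cherry]
  4. access eel: HIT. Cache (old->new): [apple eel cherry]
  5. access eel: HIT. Cache (old->new): [apple eel cherry]
  6. access lime: MISS, evict apple. Cache (old->new): [eel cherry lime]
  7. access eel: HIT. Cache (old->new): [eel cherry lime]
  8. access eel: HIT. Cache (old->new): [eel cherry lime]
  9. access apple: MISS, evict eel. Cache (old->new): [cherry lime apple]
  10. access lime: HIT. Cache (old->new): [cherry lime apple]
  11. access eel: MISS, evict cherry. Cache (old->new): [lime apple eel]
Total: 5 hits, 6 misses, 3 evictions

Hit rate = 5/11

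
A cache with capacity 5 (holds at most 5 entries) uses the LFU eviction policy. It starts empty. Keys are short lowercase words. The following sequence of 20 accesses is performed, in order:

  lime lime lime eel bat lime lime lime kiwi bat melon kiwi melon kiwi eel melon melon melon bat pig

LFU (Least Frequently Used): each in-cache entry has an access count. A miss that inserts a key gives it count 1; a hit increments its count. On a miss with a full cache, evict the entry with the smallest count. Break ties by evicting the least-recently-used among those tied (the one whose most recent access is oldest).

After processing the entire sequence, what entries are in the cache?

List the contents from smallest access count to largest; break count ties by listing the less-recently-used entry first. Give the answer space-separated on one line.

LFU simulation (capacity=5):
  1. access lime: MISS. Cache: [lime(c=1)]
  2. access lime: HIT, count now 2. Cache: [lime(c=2)]
  3. access lime: HIT, count now 3. Cache: [lime(c=3)]
  4. access eel: MISS. Cache: [eel(c=1) lime(c=3)]
  5. access bat: MISS. Cache: [eel(c=1) bat(c=1) lime(c=3)]
  6. access lime: HIT, count now 4. Cache: [eel(c=1) bat(c=1) lime(c=4)]
  7. access lime: HIT, count now 5. Cache: [eel(c=1) bat(c=1) lime(c=5)]
  8. access lime: HIT, count now 6. Cache: [eel(c=1) bat(c=1) lime(c=6)]
  9. access kiwi: MISS. Cache: [eel(c=1) bat(c=1) kiwi(c=1) lime(c=6)]
  10. access bat: HIT, count now 2. Cache: [eel(c=1) kiwi(c=1) bat(c=2) lime(c=6)]
  11. access melon: MISS. Cache: [eel(c=1) kiwi(c=1) melon(c=1) bat(c=2) lime(c=6)]
  12. access kiwi: HIT, count now 2. Cache: [eel(c=1) melon(c=1) bat(c=2) kiwi(c=2) lime(c=6)]
  13. access melon: HIT, count now 2. Cache: [eel(c=1) bat(c=2) kiwi(c=2) melon(c=2) lime(c=6)]
  14. access kiwi: HIT, count now 3. Cache: [eel(c=1) bat(c=2) melon(c=2) kiwi(c=3) lime(c=6)]
  15. access eel: HIT, count now 2. Cache: [bat(c=2) melon(c=2) eel(c=2) kiwi(c=3) lime(c=6)]
  16. access melon: HIT, count now 3. Cache: [bat(c=2) eel(c=2) kiwi(c=3) melon(c=3) lime(c=6)]
  17. access melon: HIT, count now 4. Cache: [bat(c=2) eel(c=2) kiwi(c=3) melon(c=4) lime(c=6)]
  18. access melon: HIT, count now 5. Cache: [bat(c=2) eel(c=2) kiwi(c=3) melon(c=5) lime(c=6)]
  19. access bat: HIT, count now 3. Cache: [eel(c=2) kiwi(c=3) bat(c=3) melon(c=5) lime(c=6)]
  20. access pig: MISS, evict eel(c=2). Cache: [pig(c=1) kiwi(c=3) bat(c=3) melon(c=5) lime(c=6)]
Total: 14 hits, 6 misses, 1 evictions

Answer: pig kiwi bat melon lime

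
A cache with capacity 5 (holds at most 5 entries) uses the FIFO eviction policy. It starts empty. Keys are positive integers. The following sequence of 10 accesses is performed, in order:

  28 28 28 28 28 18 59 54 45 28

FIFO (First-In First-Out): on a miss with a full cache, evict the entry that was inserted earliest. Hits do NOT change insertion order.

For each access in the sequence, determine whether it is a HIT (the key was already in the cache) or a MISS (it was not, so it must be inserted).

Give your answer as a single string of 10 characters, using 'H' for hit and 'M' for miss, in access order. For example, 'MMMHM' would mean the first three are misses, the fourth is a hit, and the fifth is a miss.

FIFO simulation (capacity=5):
  1. access 28: MISS. Cache (old->new): [28]
  2. access 28: HIT. Cache (old->new): [28]
  3. access 28: HIT. Cache (old->new): [28]
  4. access 28: HIT. Cache (old->new): [28]
  5. access 28: HIT. Cache (old->new): [28]
  6. access 18: MISS. Cache (old->new): [28 18]
  7. access 59: MISS. Cache (old->new): [28 18 59]
  8. access 54: MISS. Cache (old->new): [28 18 59 54]
  9. access 45: MISS. Cache (old->new): [28 18 59 54 45]
  10. access 28: HIT. Cache (old->new): [28 18 59 54 45]
Total: 5 hits, 5 misses, 0 evictions

Answer: MHHHHMMMMH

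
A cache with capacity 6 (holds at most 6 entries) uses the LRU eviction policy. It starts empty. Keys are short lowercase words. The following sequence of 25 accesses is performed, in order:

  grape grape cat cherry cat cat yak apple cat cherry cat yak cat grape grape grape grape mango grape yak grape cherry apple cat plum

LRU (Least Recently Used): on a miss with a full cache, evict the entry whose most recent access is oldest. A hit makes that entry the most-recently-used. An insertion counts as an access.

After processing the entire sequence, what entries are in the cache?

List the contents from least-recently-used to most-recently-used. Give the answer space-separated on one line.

LRU simulation (capacity=6):
  1. access grape: MISS. Cache (LRU->MRU): [grape]
  2. access grape: HIT. Cache (LRU->MRU): [grape]
  3. access cat: MISS. Cache (LRU->MRU): [grape cat]
  4. access cherry: MISS. Cache (LRU->MRU): [grape cat cherry]
  5. access cat: HIT. Cache (LRU->MRU): [grape cherry cat]
  6. access cat: HIT. Cache (LRU->MRU): [grape cherry cat]
  7. access yak: MISS. Cache (LRU->MRU): [grape cherry cat yak]
  8. access apple: MISS. Cache (LRU->MRU): [grape cherry cat yak apple]
  9. access cat: HIT. Cache (LRU->MRU): [grape cherry yak apple cat]
  10. access cherry: HIT. Cache (LRU->MRU): [grape yak apple cat cherry]
  11. access cat: HIT. Cache (LRU->MRU): [grape yak apple cherry cat]
  12. access yak: HIT. Cache (LRU->MRU): [grape apple cherry cat yak]
  13. access cat: HIT. Cache (LRU->MRU): [grape apple cherry yak cat]
  14. access grape: HIT. Cache (LRU->MRU): [apple cherry yak cat grape]
  15. access grape: HIT. Cache (LRU->MRU): [apple cherry yak cat grape]
  16. access grape: HIT. Cache (LRU->MRU): [apple cherry yak cat grape]
  17. access grape: HIT. Cache (LRU->MRU): [apple cherry yak cat grape]
  18. access mango: MISS. Cache (LRU->MRU): [apple cherry yak cat grape mango]
  19. access grape: HIT. Cache (LRU->MRU): [apple cherry yak cat mango grape]
  20. access yak: HIT. Cache (LRU->MRU): [apple cherry cat mango grape yak]
  21. access grape: HIT. Cache (LRU->MRU): [apple cherry cat mango yak grape]
  22. access cherry: HIT. Cache (LRU->MRU): [apple cat mango yak grape cherry]
  23. access apple: HIT. Cache (LRU->MRU): [cat mango yak grape cherry apple]
  24. access cat: HIT. Cache (LRU->MRU): [mango yak grape cherry apple cat]
  25. access plum: MISS, evict mango. Cache (LRU->MRU): [yak grape cherry apple cat plum]
Total: 18 hits, 7 misses, 1 evictions

Answer: yak grape cherry apple cat plum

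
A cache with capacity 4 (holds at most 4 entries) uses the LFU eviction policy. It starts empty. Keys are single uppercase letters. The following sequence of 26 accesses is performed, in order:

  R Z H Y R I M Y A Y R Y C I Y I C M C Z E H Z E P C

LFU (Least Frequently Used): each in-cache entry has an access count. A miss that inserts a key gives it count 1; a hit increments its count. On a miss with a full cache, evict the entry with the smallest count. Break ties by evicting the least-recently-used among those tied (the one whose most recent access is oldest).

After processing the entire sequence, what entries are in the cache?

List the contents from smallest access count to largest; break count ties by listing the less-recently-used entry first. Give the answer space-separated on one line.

Answer: P R C Y

Derivation:
LFU simulation (capacity=4):
  1. access R: MISS. Cache: [R(c=1)]
  2. access Z: MISS. Cache: [R(c=1) Z(c=1)]
  3. access H: MISS. Cache: [R(c=1) Z(c=1) H(c=1)]
  4. access Y: MISS. Cache: [R(c=1) Z(c=1) H(c=1) Y(c=1)]
  5. access R: HIT, count now 2. Cache: [Z(c=1) H(c=1) Y(c=1) R(c=2)]
  6. access I: MISS, evict Z(c=1). Cache: [H(c=1) Y(c=1) I(c=1) R(c=2)]
  7. access M: MISS, evict H(c=1). Cache: [Y(c=1) I(c=1) M(c=1) R(c=2)]
  8. access Y: HIT, count now 2. Cache: [I(c=1) M(c=1) R(c=2) Y(c=2)]
  9. access A: MISS, evict I(c=1). Cache: [M(c=1) A(c=1) R(c=2) Y(c=2)]
  10. access Y: HIT, count now 3. Cache: [M(c=1) A(c=1) R(c=2) Y(c=3)]
  11. access R: HIT, count now 3. Cache: [M(c=1) A(c=1) Y(c=3) R(c=3)]
  12. access Y: HIT, count now 4. Cache: [M(c=1) A(c=1) R(c=3) Y(c=4)]
  13. access C: MISS, evict M(c=1). Cache: [A(c=1) C(c=1) R(c=3) Y(c=4)]
  14. access I: MISS, evict A(c=1). Cache: [C(c=1) I(c=1) R(c=3) Y(c=4)]
  15. access Y: HIT, count now 5. Cache: [C(c=1) I(c=1) R(c=3) Y(c=5)]
  16. access I: HIT, count now 2. Cache: [C(c=1) I(c=2) R(c=3) Y(c=5)]
  17. access C: HIT, count now 2. Cache: [I(c=2) C(c=2) R(c=3) Y(c=5)]
  18. access M: MISS, evict I(c=2). Cache: [M(c=1) C(c=2) R(c=3) Y(c=5)]
  19. access C: HIT, count now 3. Cache: [M(c=1) R(c=3) C(c=3) Y(c=5)]
  20. access Z: MISS, evict M(c=1). Cache: [Z(c=1) R(c=3) C(c=3) Y(c=5)]
  21. access E: MISS, evict Z(c=1). Cache: [E(c=1) R(c=3) C(c=3) Y(c=5)]
  22. access H: MISS, evict E(c=1). Cache: [H(c=1) R(c=3) C(c=3) Y(c=5)]
  23. access Z: MISS, evict H(c=1). Cache: [Z(c=1) R(c=3) C(c=3) Y(c=5)]
  24. access E: MISS, evict Z(c=1). Cache: [E(c=1) R(c=3) C(c=3) Y(c=5)]
  25. access P: MISS, evict E(c=1). Cache: [P(c=1) R(c=3) C(c=3) Y(c=5)]
  26. access C: HIT, count now 4. Cache: [P(c=1) R(c=3) C(c=4) Y(c=5)]
Total: 10 hits, 16 misses, 12 evictions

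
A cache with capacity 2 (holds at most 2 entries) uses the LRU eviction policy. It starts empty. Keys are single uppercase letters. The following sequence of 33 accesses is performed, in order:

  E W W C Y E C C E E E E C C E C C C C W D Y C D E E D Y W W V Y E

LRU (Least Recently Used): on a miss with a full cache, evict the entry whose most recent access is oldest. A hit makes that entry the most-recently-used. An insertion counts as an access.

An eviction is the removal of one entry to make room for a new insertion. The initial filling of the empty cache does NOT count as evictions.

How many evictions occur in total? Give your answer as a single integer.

LRU simulation (capacity=2):
  1. access E: MISS. Cache (LRU->MRU): [E]
  2. access W: MISS. Cache (LRU->MRU): [E W]
  3. access W: HIT. Cache (LRU->MRU): [E W]
  4. access C: MISS, evict E. Cache (LRU->MRU): [W C]
  5. access Y: MISS, evict W. Cache (LRU->MRU): [C Y]
  6. access E: MISS, evict C. Cache (LRU->MRU): [Y E]
  7. access C: MISS, evict Y. Cache (LRU->MRU): [E C]
  8. access C: HIT. Cache (LRU->MRU): [E C]
  9. access E: HIT. Cache (LRU->MRU): [C E]
  10. access E: HIT. Cache (LRU->MRU): [C E]
  11. access E: HIT. Cache (LRU->MRU): [C E]
  12. access E: HIT. Cache (LRU->MRU): [C E]
  13. access C: HIT. Cache (LRU->MRU): [E C]
  14. access C: HIT. Cache (LRU->MRU): [E C]
  15. access E: HIT. Cache (LRU->MRU): [C E]
  16. access C: HIT. Cache (LRU->MRU): [E C]
  17. access C: HIT. Cache (LRU->MRU): [E C]
  18. access C: HIT. Cache (LRU->MRU): [E C]
  19. access C: HIT. Cache (LRU->MRU): [E C]
  20. access W: MISS, evict E. Cache (LRU->MRU): [C W]
  21. access D: MISS, evict C. Cache (LRU->MRU): [W D]
  22. access Y: MISS, evict W. Cache (LRU->MRU): [D Y]
  23. access C: MISS, evict D. Cache (LRU->MRU): [Y C]
  24. access D: MISS, evict Y. Cache (LRU->MRU): [C D]
  25. access E: MISS, evict C. Cache (LRU->MRU): [D E]
  26. access E: HIT. Cache (LRU->MRU): [D E]
  27. access D: HIT. Cache (LRU->MRU): [E D]
  28. access Y: MISS, evict E. Cache (LRU->MRU): [D Y]
  29. access W: MISS, evict D. Cache (LRU->MRU): [Y W]
  30. access W: HIT. Cache (LRU->MRU): [Y W]
  31. access V: MISS, evict Y. Cache (LRU->MRU): [W V]
  32. access Y: MISS, evict W. Cache (LRU->MRU): [V Y]
  33. access E: MISS, evict V. Cache (LRU->MRU): [Y E]
Total: 16 hits, 17 misses, 15 evictions

Answer: 15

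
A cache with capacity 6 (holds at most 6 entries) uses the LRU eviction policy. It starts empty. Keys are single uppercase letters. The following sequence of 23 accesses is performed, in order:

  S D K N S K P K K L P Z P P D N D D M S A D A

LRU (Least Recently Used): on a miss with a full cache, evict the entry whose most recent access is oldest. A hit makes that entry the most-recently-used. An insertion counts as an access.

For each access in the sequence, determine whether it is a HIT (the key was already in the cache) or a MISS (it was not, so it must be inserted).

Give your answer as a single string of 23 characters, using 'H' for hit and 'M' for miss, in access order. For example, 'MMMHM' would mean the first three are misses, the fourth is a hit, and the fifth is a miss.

LRU simulation (capacity=6):
  1. access S: MISS. Cache (LRU->MRU): [S]
  2. access D: MISS. Cache (LRU->MRU): [S D]
  3. access K: MISS. Cache (LRU->MRU): [S D K]
  4. access N: MISS. Cache (LRU->MRU): [S D K N]
  5. access S: HIT. Cache (LRU->MRU): [D K N S]
  6. access K: HIT. Cache (LRU->MRU): [D N S K]
  7. access P: MISS. Cache (LRU->MRU): [D N S K P]
  8. access K: HIT. Cache (LRU->MRU): [D N S P K]
  9. access K: HIT. Cache (LRU->MRU): [D N S P K]
  10. access L: MISS. Cache (LRU->MRU): [D N S P K L]
  11. access P: HIT. Cache (LRU->MRU): [D N S K L P]
  12. access Z: MISS, evict D. Cache (LRU->MRU): [N S K L P Z]
  13. access P: HIT. Cache (LRU->MRU): [N S K L Z P]
  14. access P: HIT. Cache (LRU->MRU): [N S K L Z P]
  15. access D: MISS, evict N. Cache (LRU->MRU): [S K L Z P D]
  16. access N: MISS, evict S. Cache (LRU->MRU): [K L Z P D N]
  17. access D: HIT. Cache (LRU->MRU): [K L Z P N D]
  18. access D: HIT. Cache (LRU->MRU): [K L Z P N D]
  19. access M: MISS, evict K. Cache (LRU->MRU): [L Z P N D M]
  20. access S: MISS, evict L. Cache (LRU->MRU): [Z P N D M S]
  21. access A: MISS, evict Z. Cache (LRU->MRU): [P N D M S A]
  22. access D: HIT. Cache (LRU->MRU): [P N M S A D]
  23. access A: HIT. Cache (LRU->MRU): [P N M S D A]
Total: 11 hits, 12 misses, 6 evictions

Answer: MMMMHHMHHMHMHHMMHHMMMHH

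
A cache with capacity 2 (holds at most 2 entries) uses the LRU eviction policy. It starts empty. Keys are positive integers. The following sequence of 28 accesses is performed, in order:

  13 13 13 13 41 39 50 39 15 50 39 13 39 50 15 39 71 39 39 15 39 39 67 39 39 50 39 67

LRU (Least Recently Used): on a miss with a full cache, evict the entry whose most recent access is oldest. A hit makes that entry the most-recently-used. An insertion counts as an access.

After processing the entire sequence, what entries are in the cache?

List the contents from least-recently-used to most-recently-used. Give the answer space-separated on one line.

Answer: 39 67

Derivation:
LRU simulation (capacity=2):
  1. access 13: MISS. Cache (LRU->MRU): [13]
  2. access 13: HIT. Cache (LRU->MRU): [13]
  3. access 13: HIT. Cache (LRU->MRU): [13]
  4. access 13: HIT. Cache (LRU->MRU): [13]
  5. access 41: MISS. Cache (LRU->MRU): [13 41]
  6. access 39: MISS, evict 13. Cache (LRU->MRU): [41 39]
  7. access 50: MISS, evict 41. Cache (LRU->MRU): [39 50]
  8. access 39: HIT. Cache (LRU->MRU): [50 39]
  9. access 15: MISS, evict 50. Cache (LRU->MRU): [39 15]
  10. access 50: MISS, evict 39. Cache (LRU->MRU): [15 50]
  11. access 39: MISS, evict 15. Cache (LRU->MRU): [50 39]
  12. access 13: MISS, evict 50. Cache (LRU->MRU): [39 13]
  13. access 39: HIT. Cache (LRU->MRU): [13 39]
  14. access 50: MISS, evict 13. Cache (LRU->MRU): [39 50]
  15. access 15: MISS, evict 39. Cache (LRU->MRU): [50 15]
  16. access 39: MISS, evict 50. Cache (LRU->MRU): [15 39]
  17. access 71: MISS, evict 15. Cache (LRU->MRU): [39 71]
  18. access 39: HIT. Cache (LRU->MRU): [71 39]
  19. access 39: HIT. Cache (LRU->MRU): [71 39]
  20. access 15: MISS, evict 71. Cache (LRU->MRU): [39 15]
  21. access 39: HIT. Cache (LRU->MRU): [15 39]
  22. access 39: HIT. Cache (LRU->MRU): [15 39]
  23. access 67: MISS, evict 15. Cache (LRU->MRU): [39 67]
  24. access 39: HIT. Cache (LRU->MRU): [67 39]
  25. access 39: HIT. Cache (LRU->MRU): [67 39]
  26. access 50: MISS, evict 67. Cache (LRU->MRU): [39 50]
  27. access 39: HIT. Cache (LRU->MRU): [50 39]
  28. access 67: MISS, evict 50. Cache (LRU->MRU): [39 67]
Total: 12 hits, 16 misses, 14 evictions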